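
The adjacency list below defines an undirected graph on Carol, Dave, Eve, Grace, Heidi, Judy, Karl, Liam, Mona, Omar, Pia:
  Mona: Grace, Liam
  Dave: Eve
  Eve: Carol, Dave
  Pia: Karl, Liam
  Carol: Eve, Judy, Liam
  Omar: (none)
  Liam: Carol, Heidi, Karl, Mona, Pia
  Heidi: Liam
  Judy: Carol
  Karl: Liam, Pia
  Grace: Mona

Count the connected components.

2

From Carol: component {Carol, Dave, Eve, Grace, Heidi, Judy, Karl, Liam, Mona, Pia}.
From Omar: component {Omar}.
That's 2 components.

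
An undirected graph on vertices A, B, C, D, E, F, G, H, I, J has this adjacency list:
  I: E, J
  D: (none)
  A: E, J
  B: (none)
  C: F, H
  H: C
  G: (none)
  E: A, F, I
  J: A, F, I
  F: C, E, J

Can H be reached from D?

No

D has no edges, so nothing is reachable from it.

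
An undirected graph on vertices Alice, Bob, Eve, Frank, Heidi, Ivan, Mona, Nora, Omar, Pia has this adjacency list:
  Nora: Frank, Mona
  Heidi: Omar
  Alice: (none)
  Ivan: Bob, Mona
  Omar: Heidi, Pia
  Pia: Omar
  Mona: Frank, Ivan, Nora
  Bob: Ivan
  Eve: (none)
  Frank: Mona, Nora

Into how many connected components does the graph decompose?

4

From Alice: component {Alice}.
From Bob: component {Bob, Frank, Ivan, Mona, Nora}.
From Eve: component {Eve}.
From Heidi: component {Heidi, Omar, Pia}.
That's 4 components.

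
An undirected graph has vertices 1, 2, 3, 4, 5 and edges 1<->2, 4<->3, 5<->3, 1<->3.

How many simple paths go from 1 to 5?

1–3–5

1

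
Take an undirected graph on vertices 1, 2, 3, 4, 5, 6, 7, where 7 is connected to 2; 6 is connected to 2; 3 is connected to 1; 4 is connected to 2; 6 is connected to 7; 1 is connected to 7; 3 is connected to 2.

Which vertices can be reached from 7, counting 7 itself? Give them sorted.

1, 2, 3, 4, 6, 7

Start at 7.
Its neighbours: 1, 2, 6.
Then their neighbours: 3, 4.
Nothing further is reachable.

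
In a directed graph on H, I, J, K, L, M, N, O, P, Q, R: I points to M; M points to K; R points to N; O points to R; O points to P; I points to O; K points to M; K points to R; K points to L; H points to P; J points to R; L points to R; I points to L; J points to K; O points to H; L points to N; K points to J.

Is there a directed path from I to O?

Yes

Explore from I.
Distance 1: reach L, M, O.
Found O.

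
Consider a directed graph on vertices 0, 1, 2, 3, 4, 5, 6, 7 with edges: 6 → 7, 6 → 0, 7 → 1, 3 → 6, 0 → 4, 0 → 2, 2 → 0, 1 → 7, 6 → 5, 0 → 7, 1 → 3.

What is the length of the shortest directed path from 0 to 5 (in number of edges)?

Distance 0: 0.
Distance 1: 2, 4, 7.
Distance 2: 1.
Distance 3: 3.
Distance 4: 6.
Distance 5: 5 — contains 5.

5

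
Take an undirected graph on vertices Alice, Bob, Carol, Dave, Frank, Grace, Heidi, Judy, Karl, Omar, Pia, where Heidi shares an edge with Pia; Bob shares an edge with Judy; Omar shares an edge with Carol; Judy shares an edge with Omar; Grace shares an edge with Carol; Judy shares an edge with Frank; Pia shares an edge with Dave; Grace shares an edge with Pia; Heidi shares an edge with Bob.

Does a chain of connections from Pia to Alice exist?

No

Explore from Pia.
Distance 1: reach Dave, Grace, Heidi.
Distance 2: reach Bob, Carol.
Distance 3: reach Judy, Omar.
Distance 4: reach Frank.
The search is exhausted without reaching Alice; it lies in a different component.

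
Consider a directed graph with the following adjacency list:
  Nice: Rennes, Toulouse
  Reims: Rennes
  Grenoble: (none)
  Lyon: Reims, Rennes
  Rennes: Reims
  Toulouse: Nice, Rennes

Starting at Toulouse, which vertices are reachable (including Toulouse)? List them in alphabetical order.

Nice, Reims, Rennes, Toulouse

Start at Toulouse.
Its neighbours: Nice, Rennes.
Then their neighbours: Reims.
Nothing further is reachable.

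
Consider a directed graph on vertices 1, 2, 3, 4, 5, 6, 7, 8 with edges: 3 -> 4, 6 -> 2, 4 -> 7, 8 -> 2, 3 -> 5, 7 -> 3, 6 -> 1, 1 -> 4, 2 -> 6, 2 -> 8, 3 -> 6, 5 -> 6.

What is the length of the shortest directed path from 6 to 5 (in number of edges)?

Distance 0: 6.
Distance 1: 1, 2.
Distance 2: 4, 8.
Distance 3: 7.
Distance 4: 3.
Distance 5: 5 — contains 5.

5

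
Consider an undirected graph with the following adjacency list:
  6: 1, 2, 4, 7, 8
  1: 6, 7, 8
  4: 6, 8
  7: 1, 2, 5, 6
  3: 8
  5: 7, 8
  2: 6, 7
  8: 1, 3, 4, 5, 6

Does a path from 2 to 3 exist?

Yes

Explore from 2.
Distance 1: reach 6, 7.
Distance 2: reach 1, 4, 5, 8.
Distance 3: reach 3.
Found 3.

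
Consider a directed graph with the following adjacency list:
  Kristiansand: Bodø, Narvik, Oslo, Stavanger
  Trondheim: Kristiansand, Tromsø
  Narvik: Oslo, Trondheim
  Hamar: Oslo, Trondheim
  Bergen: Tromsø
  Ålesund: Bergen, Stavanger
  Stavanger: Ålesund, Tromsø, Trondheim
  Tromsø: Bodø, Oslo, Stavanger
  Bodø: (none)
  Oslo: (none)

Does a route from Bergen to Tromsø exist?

Yes

Explore from Bergen.
Distance 1: reach Tromsø.
Found Tromsø.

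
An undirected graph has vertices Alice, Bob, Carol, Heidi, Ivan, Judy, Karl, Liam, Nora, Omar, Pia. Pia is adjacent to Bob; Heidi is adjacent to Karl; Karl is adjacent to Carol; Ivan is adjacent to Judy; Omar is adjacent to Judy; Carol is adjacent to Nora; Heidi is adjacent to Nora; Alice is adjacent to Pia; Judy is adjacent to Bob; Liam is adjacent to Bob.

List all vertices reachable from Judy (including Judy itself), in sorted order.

Start at Judy.
Its neighbours: Bob, Ivan, Omar.
Then their neighbours: Liam, Pia.
Then next layer: Alice.
Nothing further is reachable.

Alice, Bob, Ivan, Judy, Liam, Omar, Pia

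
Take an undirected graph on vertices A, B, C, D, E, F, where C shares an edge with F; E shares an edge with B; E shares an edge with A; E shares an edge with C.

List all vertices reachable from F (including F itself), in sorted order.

Start at F.
Its neighbours: C.
Then their neighbours: E.
Then next layer: A, B.
Nothing further is reachable.

A, B, C, E, F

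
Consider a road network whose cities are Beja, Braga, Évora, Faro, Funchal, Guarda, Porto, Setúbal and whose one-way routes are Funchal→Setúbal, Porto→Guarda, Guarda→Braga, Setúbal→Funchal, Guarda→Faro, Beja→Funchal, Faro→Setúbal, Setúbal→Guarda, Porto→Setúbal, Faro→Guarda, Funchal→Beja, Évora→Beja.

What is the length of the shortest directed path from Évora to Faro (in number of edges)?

Distance 0: Évora.
Distance 1: Beja.
Distance 2: Funchal.
Distance 3: Setúbal.
Distance 4: Guarda.
Distance 5: Braga, Faro — contains Faro.

5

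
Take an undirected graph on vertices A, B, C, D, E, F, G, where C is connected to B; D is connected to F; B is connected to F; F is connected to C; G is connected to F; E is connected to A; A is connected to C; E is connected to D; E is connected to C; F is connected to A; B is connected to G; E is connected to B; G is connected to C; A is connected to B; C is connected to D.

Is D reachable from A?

Explore from A.
Distance 1: reach B, C, E, F.
Distance 2: reach D, G.
Found D.

Yes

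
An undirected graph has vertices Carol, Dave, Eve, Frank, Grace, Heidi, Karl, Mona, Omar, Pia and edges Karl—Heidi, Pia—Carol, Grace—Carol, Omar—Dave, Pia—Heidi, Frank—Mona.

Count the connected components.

From Carol: component {Carol, Grace, Heidi, Karl, Pia}.
From Dave: component {Dave, Omar}.
From Eve: component {Eve}.
From Frank: component {Frank, Mona}.
That's 4 components.

4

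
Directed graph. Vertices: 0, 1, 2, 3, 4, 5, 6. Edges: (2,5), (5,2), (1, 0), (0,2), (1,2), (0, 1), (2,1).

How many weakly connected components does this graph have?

4

From 0: component {0, 1, 2, 5}.
From 3: component {3}.
From 4: component {4}.
From 6: component {6}.
That's 4 components.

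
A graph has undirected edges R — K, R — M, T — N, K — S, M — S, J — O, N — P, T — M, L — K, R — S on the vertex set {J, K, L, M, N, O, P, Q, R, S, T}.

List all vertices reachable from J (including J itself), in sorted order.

J, O

Start at J.
Its neighbours: O.
Nothing further is reachable.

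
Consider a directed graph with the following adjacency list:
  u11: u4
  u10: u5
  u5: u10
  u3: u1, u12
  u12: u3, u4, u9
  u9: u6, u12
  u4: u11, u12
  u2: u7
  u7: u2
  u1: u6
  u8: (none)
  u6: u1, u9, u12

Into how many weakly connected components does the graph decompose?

From u1: component {u1, u3, u4, u6, u9, u11, u12}.
From u2: component {u2, u7}.
From u5: component {u5, u10}.
From u8: component {u8}.
That's 4 components.

4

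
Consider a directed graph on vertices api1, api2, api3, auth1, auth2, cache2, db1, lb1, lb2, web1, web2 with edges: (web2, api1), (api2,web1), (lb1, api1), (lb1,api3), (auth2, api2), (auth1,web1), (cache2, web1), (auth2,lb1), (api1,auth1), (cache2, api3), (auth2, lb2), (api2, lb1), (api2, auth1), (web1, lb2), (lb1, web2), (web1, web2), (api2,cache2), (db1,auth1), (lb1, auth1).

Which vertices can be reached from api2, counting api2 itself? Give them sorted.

api1, api2, api3, auth1, cache2, lb1, lb2, web1, web2

Start at api2.
Its neighbours: auth1, cache2, lb1, web1.
Then their neighbours: api1, api3, lb2, web2.
Nothing further is reachable.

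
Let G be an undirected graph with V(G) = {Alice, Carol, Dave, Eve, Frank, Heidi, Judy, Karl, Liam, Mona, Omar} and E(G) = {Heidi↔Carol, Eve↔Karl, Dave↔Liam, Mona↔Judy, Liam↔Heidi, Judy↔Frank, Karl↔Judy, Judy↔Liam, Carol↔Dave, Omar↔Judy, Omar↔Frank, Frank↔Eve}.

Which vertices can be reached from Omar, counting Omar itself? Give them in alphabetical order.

Start at Omar.
Its neighbours: Frank, Judy.
Then their neighbours: Eve, Karl, Liam, Mona.
Then next layer: Dave, Heidi.
Then next layer: Carol.
Nothing further is reachable.

Carol, Dave, Eve, Frank, Heidi, Judy, Karl, Liam, Mona, Omar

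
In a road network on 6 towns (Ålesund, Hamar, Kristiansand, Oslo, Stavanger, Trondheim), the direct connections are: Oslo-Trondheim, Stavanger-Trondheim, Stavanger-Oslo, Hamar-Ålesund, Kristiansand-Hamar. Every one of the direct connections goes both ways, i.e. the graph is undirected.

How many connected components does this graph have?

From Ålesund: component {Ålesund, Hamar, Kristiansand}.
From Oslo: component {Oslo, Stavanger, Trondheim}.
That's 2 components.

2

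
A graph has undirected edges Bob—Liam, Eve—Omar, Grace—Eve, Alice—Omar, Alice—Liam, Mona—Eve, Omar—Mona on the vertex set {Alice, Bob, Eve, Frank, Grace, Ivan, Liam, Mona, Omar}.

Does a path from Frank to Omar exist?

Frank has no edges, so nothing is reachable from it.

No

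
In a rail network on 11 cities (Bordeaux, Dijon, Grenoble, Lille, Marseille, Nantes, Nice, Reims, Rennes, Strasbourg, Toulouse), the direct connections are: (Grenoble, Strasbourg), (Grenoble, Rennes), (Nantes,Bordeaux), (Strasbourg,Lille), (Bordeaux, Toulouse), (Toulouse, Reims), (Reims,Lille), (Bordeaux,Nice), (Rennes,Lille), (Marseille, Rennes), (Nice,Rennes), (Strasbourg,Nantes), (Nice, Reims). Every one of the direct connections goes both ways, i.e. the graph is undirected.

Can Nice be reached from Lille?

Explore from Lille.
Distance 1: reach Reims, Rennes, Strasbourg.
Distance 2: reach Grenoble, Marseille, Nantes, Nice, Toulouse.
Found Nice.

Yes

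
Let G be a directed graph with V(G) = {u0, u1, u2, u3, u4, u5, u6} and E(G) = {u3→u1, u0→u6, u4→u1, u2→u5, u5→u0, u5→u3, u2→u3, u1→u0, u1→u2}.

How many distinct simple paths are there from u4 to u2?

1

u4→u1→u2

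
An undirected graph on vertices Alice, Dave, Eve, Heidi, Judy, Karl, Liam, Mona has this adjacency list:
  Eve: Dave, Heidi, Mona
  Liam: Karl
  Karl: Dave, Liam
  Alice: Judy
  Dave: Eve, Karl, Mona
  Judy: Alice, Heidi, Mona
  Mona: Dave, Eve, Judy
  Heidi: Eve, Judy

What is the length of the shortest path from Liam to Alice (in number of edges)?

Distance 0: Liam.
Distance 1: Karl.
Distance 2: Dave.
Distance 3: Eve, Mona.
Distance 4: Heidi, Judy.
Distance 5: Alice — contains Alice.

5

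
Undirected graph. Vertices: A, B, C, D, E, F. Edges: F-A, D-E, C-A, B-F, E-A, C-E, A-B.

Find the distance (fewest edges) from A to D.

Distance 0: A.
Distance 1: B, C, E, F.
Distance 2: D — contains D.

2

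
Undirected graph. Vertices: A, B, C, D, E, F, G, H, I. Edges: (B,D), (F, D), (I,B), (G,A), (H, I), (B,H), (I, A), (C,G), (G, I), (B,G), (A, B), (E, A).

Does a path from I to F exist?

Explore from I.
Distance 1: reach A, B, G, H.
Distance 2: reach C, D, E.
Distance 3: reach F.
Found F.

Yes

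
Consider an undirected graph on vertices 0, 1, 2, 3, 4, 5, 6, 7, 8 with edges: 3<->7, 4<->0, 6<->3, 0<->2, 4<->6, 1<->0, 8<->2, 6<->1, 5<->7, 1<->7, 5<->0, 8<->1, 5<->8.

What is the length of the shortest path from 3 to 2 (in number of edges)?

4

Distance 0: 3.
Distance 1: 6, 7.
Distance 2: 1, 4, 5.
Distance 3: 0, 8.
Distance 4: 2 — contains 2.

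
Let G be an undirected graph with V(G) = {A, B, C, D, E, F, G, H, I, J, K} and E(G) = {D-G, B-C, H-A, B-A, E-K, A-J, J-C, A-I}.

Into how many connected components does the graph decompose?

From A: component {A, B, C, H, I, J}.
From D: component {D, G}.
From E: component {E, K}.
From F: component {F}.
That's 4 components.

4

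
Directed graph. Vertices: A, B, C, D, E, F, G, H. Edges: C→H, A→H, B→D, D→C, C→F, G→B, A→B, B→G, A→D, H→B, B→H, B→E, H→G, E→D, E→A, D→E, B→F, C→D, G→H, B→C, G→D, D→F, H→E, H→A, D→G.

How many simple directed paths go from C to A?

15

C→D→E→A
C→D→G→B→E→A
C→D→G→B→H→A
C→D→G→B→H→E→A
C→D→G→H→A
C→D→G→H→B→E→A
C→D→G→H→E→A
C→H→A
C→H→B→D→E→A
C→H→B→E→A
C→H→B→G→D→E→A
C→H→E→A
C→H→G→B→D→E→A
C→H→G→B→E→A
C→H→G→D→E→A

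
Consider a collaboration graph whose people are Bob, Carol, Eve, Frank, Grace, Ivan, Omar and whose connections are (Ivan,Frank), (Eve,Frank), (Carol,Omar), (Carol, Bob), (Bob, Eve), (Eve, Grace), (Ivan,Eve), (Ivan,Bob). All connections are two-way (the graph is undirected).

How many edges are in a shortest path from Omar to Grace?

Distance 0: Omar.
Distance 1: Carol.
Distance 2: Bob.
Distance 3: Eve, Ivan.
Distance 4: Frank, Grace — contains Grace.

4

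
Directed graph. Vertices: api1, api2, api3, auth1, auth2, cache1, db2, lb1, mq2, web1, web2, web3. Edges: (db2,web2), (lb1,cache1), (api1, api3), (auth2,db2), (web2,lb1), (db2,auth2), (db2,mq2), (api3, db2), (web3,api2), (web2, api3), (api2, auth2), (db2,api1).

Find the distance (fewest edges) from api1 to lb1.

Distance 0: api1.
Distance 1: api3.
Distance 2: db2.
Distance 3: auth2, mq2, web2.
Distance 4: lb1 — contains lb1.

4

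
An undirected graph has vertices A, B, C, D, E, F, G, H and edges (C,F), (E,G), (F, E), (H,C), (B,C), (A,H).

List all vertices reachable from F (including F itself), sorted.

A, B, C, E, F, G, H

Start at F.
Its neighbours: C, E.
Then their neighbours: B, G, H.
Then next layer: A.
Nothing further is reachable.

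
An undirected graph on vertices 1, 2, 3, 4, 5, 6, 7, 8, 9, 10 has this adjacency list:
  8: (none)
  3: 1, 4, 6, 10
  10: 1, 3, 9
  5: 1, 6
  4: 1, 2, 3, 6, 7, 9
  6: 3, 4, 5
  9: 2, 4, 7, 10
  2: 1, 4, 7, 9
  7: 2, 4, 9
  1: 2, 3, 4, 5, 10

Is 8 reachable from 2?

No

Explore from 2.
Distance 1: reach 1, 4, 7, 9.
Distance 2: reach 3, 5, 6, 10.
The search is exhausted without reaching 8; it lies in a different component.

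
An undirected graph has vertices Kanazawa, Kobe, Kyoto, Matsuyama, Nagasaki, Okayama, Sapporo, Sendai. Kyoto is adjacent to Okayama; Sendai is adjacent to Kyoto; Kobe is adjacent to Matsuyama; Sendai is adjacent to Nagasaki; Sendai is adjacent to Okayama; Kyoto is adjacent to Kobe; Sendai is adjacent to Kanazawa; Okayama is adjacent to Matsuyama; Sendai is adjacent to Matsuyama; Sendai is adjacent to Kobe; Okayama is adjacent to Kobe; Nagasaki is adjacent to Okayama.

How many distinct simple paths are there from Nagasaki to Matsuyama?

22

Nagasaki–Okayama–Kobe–Kyoto–Sendai–Matsuyama
Nagasaki–Okayama–Kobe–Matsuyama
Nagasaki–Okayama–Kobe–Sendai–Matsuyama
Nagasaki–Okayama–Kyoto–Kobe–Matsuyama
Nagasaki–Okayama–Kyoto–Kobe–Sendai–Matsuyama
Nagasaki–Okayama–Kyoto–Sendai–Kobe–Matsuyama
Nagasaki–Okayama–Kyoto–Sendai–Matsuyama
Nagasaki–Okayama–Matsuyama
... and 14 more.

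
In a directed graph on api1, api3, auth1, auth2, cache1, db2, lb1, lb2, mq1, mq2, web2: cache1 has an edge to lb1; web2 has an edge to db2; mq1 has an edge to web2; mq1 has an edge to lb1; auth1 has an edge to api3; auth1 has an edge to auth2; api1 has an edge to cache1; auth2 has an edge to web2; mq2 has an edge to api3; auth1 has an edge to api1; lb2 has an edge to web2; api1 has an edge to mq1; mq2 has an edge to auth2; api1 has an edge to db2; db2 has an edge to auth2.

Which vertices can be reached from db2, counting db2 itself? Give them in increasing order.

Start at db2.
Its neighbours: auth2.
Then their neighbours: web2.
Nothing further is reachable.

auth2, db2, web2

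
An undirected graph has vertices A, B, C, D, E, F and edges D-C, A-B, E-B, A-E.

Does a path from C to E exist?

No

Explore from C.
Distance 1: reach D.
The search is exhausted without reaching E; it lies in a different component.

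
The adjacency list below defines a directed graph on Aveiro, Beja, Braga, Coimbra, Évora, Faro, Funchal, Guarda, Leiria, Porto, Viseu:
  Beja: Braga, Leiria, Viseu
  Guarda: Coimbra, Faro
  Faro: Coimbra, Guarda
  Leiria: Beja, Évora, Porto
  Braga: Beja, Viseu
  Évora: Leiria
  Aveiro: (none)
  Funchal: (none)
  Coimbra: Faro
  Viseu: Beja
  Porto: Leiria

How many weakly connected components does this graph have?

4

From Aveiro: component {Aveiro}.
From Beja: component {Beja, Braga, Évora, Leiria, Porto, Viseu}.
From Coimbra: component {Coimbra, Faro, Guarda}.
From Funchal: component {Funchal}.
That's 4 components.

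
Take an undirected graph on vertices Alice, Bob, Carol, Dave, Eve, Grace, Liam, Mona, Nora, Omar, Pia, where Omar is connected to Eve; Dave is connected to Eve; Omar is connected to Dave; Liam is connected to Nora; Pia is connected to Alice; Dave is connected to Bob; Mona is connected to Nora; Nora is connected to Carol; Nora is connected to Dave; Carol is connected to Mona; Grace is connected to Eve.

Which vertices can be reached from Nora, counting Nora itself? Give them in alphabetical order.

Start at Nora.
Its neighbours: Carol, Dave, Liam, Mona.
Then their neighbours: Bob, Eve, Omar.
Then next layer: Grace.
Nothing further is reachable.

Bob, Carol, Dave, Eve, Grace, Liam, Mona, Nora, Omar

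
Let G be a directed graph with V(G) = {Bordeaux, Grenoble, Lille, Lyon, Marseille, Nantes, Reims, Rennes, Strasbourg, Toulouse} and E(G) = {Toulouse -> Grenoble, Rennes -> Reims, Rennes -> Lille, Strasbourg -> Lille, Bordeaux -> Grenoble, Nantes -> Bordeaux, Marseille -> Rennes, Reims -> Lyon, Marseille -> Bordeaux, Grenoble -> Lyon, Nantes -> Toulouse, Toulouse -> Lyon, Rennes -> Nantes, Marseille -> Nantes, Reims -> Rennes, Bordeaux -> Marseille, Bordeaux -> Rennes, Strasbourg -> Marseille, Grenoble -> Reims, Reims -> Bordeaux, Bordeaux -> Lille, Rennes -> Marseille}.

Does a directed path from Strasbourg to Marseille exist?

Explore from Strasbourg.
Distance 1: reach Lille, Marseille.
Found Marseille.

Yes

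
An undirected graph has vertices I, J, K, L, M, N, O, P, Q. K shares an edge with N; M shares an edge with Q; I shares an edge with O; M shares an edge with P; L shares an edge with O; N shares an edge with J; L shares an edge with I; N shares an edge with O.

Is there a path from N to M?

Explore from N.
Distance 1: reach J, K, O.
Distance 2: reach I, L.
The search is exhausted without reaching M; it lies in a different component.

No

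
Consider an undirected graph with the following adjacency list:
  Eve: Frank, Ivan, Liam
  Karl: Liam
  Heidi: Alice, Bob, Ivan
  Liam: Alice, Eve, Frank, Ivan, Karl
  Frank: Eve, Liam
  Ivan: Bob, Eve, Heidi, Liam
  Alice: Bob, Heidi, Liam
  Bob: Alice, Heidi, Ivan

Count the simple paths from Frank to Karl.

Frank–Eve–Ivan–Bob–Alice–Liam–Karl
Frank–Eve–Ivan–Bob–Heidi–Alice–Liam–Karl
Frank–Eve–Ivan–Heidi–Alice–Liam–Karl
Frank–Eve–Ivan–Heidi–Bob–Alice–Liam–Karl
Frank–Eve–Ivan–Liam–Karl
Frank–Eve–Liam–Karl
Frank–Liam–Karl

7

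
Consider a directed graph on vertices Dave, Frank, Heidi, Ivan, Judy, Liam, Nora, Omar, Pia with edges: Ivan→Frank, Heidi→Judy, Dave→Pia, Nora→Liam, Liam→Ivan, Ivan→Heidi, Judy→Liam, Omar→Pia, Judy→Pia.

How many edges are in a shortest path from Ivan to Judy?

2

Distance 0: Ivan.
Distance 1: Frank, Heidi.
Distance 2: Judy — contains Judy.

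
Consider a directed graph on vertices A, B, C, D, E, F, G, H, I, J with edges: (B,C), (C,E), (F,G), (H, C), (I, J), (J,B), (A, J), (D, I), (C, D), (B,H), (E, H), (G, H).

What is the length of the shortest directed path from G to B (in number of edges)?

6

Distance 0: G.
Distance 1: H.
Distance 2: C.
Distance 3: D, E.
Distance 4: I.
Distance 5: J.
Distance 6: B — contains B.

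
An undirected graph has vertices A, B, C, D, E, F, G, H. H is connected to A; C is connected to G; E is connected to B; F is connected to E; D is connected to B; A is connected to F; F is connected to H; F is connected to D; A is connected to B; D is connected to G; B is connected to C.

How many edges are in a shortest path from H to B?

Distance 0: H.
Distance 1: A, F.
Distance 2: B, D, E — contains B.

2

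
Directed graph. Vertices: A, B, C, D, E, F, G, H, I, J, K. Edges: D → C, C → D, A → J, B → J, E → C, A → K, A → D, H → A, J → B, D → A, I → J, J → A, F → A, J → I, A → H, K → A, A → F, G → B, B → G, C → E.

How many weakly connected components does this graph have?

From A: component {A, B, C, D, E, F, G, H, I, J, K}.
That's 1 component.

1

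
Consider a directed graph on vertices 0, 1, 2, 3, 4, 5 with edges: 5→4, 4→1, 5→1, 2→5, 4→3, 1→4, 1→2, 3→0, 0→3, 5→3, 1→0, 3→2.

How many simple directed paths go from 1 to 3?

1→0→3
1→2→5→3
1→2→5→4→3
1→4→3

4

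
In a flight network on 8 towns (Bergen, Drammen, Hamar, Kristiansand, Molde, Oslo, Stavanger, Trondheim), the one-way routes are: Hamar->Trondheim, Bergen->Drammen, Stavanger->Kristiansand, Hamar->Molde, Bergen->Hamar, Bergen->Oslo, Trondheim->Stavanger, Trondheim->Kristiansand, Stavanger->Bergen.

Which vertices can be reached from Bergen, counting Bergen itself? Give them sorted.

Start at Bergen.
Its neighbours: Drammen, Hamar, Oslo.
Then their neighbours: Molde, Trondheim.
Then next layer: Kristiansand, Stavanger.
Every vertex is now reached.

Bergen, Drammen, Hamar, Kristiansand, Molde, Oslo, Stavanger, Trondheim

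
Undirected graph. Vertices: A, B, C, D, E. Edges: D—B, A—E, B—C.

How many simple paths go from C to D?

1

C–B–D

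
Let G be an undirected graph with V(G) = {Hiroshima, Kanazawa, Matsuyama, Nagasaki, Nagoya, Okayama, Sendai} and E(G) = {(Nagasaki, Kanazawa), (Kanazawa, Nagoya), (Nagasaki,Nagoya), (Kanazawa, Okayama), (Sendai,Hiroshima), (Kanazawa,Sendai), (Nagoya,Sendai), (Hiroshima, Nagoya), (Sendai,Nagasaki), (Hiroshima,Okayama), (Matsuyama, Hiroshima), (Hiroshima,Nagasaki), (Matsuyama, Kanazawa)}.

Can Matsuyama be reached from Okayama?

Yes

Explore from Okayama.
Distance 1: reach Hiroshima, Kanazawa.
Distance 2: reach Matsuyama, Nagasaki, Nagoya, Sendai.
Found Matsuyama.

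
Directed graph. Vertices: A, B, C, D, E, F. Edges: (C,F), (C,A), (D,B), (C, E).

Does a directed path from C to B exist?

No

Explore from C.
Distance 1: reach A, E, F.
The search from C is exhausted; no directed path reaches B.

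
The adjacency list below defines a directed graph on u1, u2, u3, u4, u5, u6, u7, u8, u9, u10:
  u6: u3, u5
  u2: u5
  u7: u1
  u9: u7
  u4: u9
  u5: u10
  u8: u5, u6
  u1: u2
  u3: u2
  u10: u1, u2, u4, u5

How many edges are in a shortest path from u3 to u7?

6

Distance 0: u3.
Distance 1: u2.
Distance 2: u5.
Distance 3: u10.
Distance 4: u1, u4.
Distance 5: u9.
Distance 6: u7 — contains u7.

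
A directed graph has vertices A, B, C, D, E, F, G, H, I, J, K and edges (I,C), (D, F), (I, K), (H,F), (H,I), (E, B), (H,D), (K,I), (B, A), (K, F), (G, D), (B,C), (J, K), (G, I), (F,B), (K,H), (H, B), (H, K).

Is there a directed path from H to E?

Explore from H.
Distance 1: reach B, D, F, I, K.
Distance 2: reach A, C.
The search from H is exhausted; no directed path reaches E.

No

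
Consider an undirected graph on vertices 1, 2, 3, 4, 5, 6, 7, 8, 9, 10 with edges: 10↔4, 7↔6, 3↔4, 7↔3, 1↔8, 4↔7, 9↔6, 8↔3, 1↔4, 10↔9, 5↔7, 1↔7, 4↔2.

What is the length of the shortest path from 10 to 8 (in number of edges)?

3

Distance 0: 10.
Distance 1: 4, 9.
Distance 2: 1, 2, 3, 6, 7.
Distance 3: 5, 8 — contains 8.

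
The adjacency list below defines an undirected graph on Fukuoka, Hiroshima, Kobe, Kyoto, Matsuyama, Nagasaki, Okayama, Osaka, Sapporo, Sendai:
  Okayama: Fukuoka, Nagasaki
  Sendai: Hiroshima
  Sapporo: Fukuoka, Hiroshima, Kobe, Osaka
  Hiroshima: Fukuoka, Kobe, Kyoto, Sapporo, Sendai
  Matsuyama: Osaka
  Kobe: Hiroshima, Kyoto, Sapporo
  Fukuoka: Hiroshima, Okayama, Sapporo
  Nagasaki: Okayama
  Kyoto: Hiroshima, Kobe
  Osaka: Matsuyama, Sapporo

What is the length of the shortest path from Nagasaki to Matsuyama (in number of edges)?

Distance 0: Nagasaki.
Distance 1: Okayama.
Distance 2: Fukuoka.
Distance 3: Hiroshima, Sapporo.
Distance 4: Kobe, Kyoto, Osaka, Sendai.
Distance 5: Matsuyama — contains Matsuyama.

5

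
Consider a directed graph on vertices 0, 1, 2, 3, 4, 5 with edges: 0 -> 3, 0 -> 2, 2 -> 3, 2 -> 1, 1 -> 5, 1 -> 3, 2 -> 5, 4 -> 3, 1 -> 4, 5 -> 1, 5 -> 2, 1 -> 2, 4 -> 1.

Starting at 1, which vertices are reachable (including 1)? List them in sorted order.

1, 2, 3, 4, 5

Start at 1.
Its neighbours: 2, 3, 4, 5.
Nothing further is reachable.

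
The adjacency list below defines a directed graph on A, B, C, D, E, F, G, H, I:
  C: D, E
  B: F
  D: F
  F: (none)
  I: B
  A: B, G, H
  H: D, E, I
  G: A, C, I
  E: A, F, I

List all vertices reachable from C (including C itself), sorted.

A, B, C, D, E, F, G, H, I

Start at C.
Its neighbours: D, E.
Then their neighbours: A, F, I.
Then next layer: B, G, H.
Every vertex is now reached.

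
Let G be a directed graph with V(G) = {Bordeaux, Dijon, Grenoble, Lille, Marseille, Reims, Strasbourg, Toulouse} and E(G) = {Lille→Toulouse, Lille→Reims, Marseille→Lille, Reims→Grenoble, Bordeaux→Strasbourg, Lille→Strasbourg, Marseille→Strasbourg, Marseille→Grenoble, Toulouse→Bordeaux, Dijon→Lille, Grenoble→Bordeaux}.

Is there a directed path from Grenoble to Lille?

Explore from Grenoble.
Distance 1: reach Bordeaux.
Distance 2: reach Strasbourg.
The search from Grenoble is exhausted; no directed path reaches Lille.

No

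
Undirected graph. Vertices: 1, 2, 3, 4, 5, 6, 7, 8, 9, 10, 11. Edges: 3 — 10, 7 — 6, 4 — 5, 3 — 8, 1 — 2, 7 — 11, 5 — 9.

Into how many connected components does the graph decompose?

4

From 1: component {1, 2}.
From 3: component {3, 8, 10}.
From 4: component {4, 5, 9}.
From 6: component {6, 7, 11}.
That's 4 components.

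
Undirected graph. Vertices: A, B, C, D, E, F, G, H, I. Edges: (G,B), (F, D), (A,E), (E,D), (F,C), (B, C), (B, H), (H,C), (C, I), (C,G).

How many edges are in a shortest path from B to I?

Distance 0: B.
Distance 1: C, G, H.
Distance 2: F, I — contains I.

2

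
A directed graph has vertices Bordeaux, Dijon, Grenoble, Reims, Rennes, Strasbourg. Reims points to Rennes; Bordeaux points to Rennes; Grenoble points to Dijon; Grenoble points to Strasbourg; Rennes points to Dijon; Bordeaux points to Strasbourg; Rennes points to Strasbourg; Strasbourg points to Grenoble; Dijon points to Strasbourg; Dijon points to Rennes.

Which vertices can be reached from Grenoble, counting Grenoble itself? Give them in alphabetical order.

Dijon, Grenoble, Rennes, Strasbourg

Start at Grenoble.
Its neighbours: Dijon, Strasbourg.
Then their neighbours: Rennes.
Nothing further is reachable.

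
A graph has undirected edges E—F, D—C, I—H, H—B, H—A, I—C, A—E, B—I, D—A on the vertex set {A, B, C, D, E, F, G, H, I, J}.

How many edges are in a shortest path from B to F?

Distance 0: B.
Distance 1: H, I.
Distance 2: A, C.
Distance 3: D, E.
Distance 4: F — contains F.

4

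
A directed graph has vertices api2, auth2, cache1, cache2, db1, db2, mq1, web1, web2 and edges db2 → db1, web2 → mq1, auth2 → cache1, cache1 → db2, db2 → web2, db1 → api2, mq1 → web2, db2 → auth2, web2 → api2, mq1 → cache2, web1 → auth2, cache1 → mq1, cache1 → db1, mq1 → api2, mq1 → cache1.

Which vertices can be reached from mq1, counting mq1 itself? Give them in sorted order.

Start at mq1.
Its neighbours: api2, cache1, cache2, web2.
Then their neighbours: db1, db2.
Then next layer: auth2.
Nothing further is reachable.

api2, auth2, cache1, cache2, db1, db2, mq1, web2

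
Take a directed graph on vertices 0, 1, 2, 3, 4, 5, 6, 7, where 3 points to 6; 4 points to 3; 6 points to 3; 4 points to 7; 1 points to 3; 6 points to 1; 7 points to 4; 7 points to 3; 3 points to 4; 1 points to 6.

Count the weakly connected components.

4

From 0: component {0}.
From 1: component {1, 3, 4, 6, 7}.
From 2: component {2}.
From 5: component {5}.
That's 4 components.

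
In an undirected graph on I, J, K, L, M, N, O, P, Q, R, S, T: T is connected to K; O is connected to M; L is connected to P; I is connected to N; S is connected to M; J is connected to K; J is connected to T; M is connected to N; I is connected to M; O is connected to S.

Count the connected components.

From I: component {I, M, N, O, S}.
From J: component {J, K, T}.
From L: component {L, P}.
From Q: component {Q}.
From R: component {R}.
That's 5 components.

5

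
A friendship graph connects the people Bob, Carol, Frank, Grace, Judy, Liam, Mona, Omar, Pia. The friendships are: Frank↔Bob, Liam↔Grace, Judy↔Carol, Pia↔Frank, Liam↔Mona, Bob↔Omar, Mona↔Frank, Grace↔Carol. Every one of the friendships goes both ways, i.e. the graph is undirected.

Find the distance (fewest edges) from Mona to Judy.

4

Distance 0: Mona.
Distance 1: Frank, Liam.
Distance 2: Bob, Grace, Pia.
Distance 3: Carol, Omar.
Distance 4: Judy — contains Judy.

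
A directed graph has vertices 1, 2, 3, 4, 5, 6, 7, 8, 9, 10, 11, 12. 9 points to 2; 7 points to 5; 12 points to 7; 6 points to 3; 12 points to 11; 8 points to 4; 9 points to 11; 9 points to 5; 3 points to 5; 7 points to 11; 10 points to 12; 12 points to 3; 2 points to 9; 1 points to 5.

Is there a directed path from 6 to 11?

No

Explore from 6.
Distance 1: reach 3.
Distance 2: reach 5.
The search from 6 is exhausted; no directed path reaches 11.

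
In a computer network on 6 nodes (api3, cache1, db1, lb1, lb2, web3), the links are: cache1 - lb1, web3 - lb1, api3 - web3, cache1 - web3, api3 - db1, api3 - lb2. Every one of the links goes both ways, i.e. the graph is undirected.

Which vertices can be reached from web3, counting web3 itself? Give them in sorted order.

Start at web3.
Its neighbours: api3, cache1, lb1.
Then their neighbours: db1, lb2.
Every vertex is now reached.

api3, cache1, db1, lb1, lb2, web3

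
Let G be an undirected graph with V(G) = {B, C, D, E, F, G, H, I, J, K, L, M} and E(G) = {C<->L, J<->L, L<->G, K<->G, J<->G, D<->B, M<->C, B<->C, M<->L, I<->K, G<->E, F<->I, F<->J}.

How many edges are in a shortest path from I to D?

6

Distance 0: I.
Distance 1: F, K.
Distance 2: G, J.
Distance 3: E, L.
Distance 4: C, M.
Distance 5: B.
Distance 6: D — contains D.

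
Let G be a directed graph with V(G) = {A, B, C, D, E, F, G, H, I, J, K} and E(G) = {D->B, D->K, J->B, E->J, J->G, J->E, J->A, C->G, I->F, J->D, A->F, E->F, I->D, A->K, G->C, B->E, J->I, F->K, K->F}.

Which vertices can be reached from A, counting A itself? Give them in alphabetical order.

Start at A.
Its neighbours: F, K.
Nothing further is reachable.

A, F, K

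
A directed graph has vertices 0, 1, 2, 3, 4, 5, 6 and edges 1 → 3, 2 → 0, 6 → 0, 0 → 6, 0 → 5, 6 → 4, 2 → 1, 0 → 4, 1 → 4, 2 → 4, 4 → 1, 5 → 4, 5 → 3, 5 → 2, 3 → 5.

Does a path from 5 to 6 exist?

Explore from 5.
Distance 1: reach 2, 3, 4.
Distance 2: reach 0, 1.
Distance 3: reach 6.
Found 6.

Yes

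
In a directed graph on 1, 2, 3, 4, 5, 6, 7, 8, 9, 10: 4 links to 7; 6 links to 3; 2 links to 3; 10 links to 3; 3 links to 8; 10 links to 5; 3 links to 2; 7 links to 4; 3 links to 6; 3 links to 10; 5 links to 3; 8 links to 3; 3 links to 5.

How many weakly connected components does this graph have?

4

From 1: component {1}.
From 2: component {2, 3, 5, 6, 8, 10}.
From 4: component {4, 7}.
From 9: component {9}.
That's 4 components.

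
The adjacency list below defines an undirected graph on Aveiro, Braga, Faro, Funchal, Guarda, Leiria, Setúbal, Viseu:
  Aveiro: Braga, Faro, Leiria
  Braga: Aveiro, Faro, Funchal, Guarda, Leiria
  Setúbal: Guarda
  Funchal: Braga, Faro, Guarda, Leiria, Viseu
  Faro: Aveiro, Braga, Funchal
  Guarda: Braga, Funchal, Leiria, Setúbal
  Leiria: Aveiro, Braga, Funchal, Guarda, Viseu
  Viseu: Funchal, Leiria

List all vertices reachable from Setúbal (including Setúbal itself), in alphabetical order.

Start at Setúbal.
Its neighbours: Guarda.
Then their neighbours: Braga, Funchal, Leiria.
Then next layer: Aveiro, Faro, Viseu.
Every vertex is now reached.

Aveiro, Braga, Faro, Funchal, Guarda, Leiria, Setúbal, Viseu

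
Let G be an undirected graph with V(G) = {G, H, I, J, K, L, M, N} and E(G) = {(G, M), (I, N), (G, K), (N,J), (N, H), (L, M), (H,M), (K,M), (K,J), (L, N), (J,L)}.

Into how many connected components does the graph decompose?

1

From G: component {G, H, I, J, K, L, M, N}.
That's 1 component.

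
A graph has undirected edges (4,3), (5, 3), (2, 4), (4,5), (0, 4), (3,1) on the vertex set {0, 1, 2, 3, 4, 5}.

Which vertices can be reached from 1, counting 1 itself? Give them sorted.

Start at 1.
Its neighbours: 3.
Then their neighbours: 4, 5.
Then next layer: 0, 2.
Every vertex is now reached.

0, 1, 2, 3, 4, 5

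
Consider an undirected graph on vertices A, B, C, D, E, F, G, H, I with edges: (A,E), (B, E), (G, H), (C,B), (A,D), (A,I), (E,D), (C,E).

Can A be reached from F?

No

F has no edges, so nothing is reachable from it.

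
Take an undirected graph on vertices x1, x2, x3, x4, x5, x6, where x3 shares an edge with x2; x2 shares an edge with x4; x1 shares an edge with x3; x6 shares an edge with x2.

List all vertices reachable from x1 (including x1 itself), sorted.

x1, x2, x3, x4, x6

Start at x1.
Its neighbours: x3.
Then their neighbours: x2.
Then next layer: x4, x6.
Nothing further is reachable.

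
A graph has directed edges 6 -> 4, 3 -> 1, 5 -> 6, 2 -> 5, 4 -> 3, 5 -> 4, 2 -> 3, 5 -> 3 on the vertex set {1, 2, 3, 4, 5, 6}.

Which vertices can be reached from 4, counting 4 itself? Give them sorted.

1, 3, 4

Start at 4.
Its neighbours: 3.
Then their neighbours: 1.
Nothing further is reachable.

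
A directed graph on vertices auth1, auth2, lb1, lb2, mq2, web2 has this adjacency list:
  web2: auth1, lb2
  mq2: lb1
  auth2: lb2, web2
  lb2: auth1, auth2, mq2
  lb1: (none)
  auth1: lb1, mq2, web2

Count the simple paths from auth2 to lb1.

8

auth2→lb2→auth1→lb1
auth2→lb2→auth1→mq2→lb1
auth2→lb2→mq2→lb1
auth2→web2→auth1→lb1
auth2→web2→auth1→mq2→lb1
auth2→web2→lb2→auth1→lb1
auth2→web2→lb2→auth1→mq2→lb1
auth2→web2→lb2→mq2→lb1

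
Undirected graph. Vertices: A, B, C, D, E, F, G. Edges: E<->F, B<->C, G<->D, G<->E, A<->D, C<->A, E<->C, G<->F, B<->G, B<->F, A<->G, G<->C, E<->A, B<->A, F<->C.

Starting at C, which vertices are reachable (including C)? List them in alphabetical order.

A, B, C, D, E, F, G

Start at C.
Its neighbours: A, B, E, F, G.
Then their neighbours: D.
Every vertex is now reached.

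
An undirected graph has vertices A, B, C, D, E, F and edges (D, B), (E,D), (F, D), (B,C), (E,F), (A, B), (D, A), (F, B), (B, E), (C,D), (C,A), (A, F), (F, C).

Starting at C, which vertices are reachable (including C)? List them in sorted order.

Start at C.
Its neighbours: A, B, D, F.
Then their neighbours: E.
Every vertex is now reached.

A, B, C, D, E, F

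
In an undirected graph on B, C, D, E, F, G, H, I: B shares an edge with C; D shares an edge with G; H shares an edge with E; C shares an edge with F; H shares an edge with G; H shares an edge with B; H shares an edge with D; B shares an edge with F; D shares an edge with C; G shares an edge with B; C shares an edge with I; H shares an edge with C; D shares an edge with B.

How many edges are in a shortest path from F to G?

2

Distance 0: F.
Distance 1: B, C.
Distance 2: D, G, H, I — contains G.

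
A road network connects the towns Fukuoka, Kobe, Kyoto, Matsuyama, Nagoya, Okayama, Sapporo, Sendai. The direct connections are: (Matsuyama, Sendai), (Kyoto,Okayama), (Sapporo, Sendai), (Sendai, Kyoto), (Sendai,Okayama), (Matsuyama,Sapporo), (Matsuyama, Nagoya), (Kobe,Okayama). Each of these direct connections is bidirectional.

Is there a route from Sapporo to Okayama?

Yes

Explore from Sapporo.
Distance 1: reach Matsuyama, Sendai.
Distance 2: reach Kyoto, Nagoya, Okayama.
Found Okayama.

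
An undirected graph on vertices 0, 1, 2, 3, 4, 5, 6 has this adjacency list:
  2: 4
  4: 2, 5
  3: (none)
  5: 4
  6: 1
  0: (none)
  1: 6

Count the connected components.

From 0: component {0}.
From 1: component {1, 6}.
From 2: component {2, 4, 5}.
From 3: component {3}.
That's 4 components.

4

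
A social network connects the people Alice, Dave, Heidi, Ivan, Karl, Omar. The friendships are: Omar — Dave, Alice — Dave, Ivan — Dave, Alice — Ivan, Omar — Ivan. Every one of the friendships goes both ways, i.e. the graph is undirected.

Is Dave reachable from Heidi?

No

Heidi has no edges, so nothing is reachable from it.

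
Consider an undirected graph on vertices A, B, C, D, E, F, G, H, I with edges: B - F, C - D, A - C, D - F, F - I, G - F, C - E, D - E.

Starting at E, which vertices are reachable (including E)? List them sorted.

Start at E.
Its neighbours: C, D.
Then their neighbours: A, F.
Then next layer: B, G, I.
Nothing further is reachable.

A, B, C, D, E, F, G, I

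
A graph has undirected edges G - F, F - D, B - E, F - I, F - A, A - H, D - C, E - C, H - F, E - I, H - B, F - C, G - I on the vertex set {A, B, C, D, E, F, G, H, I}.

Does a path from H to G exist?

Explore from H.
Distance 1: reach A, B, F.
Distance 2: reach C, D, E, G, I.
Found G.

Yes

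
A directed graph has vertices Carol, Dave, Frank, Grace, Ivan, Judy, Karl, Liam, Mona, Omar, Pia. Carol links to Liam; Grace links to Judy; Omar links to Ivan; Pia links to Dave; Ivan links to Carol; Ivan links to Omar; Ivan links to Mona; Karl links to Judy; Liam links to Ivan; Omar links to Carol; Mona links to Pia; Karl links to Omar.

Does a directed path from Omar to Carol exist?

Explore from Omar.
Distance 1: reach Carol, Ivan.
Found Carol.

Yes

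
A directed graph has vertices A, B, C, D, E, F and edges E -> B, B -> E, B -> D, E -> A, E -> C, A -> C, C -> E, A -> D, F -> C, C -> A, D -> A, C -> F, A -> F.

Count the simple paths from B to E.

B→D→A→C→E
B→D→A→F→C→E
B→E

3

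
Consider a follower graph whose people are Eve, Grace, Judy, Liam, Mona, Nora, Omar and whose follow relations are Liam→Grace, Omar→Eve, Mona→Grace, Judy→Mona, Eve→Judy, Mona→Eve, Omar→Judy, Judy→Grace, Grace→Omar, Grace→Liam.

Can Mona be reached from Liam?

Explore from Liam.
Distance 1: reach Grace.
Distance 2: reach Omar.
Distance 3: reach Eve, Judy.
Distance 4: reach Mona.
Found Mona.

Yes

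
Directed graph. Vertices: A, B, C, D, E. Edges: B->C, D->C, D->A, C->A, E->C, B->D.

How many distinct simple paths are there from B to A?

3

B→C→A
B→D→A
B→D→C→A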